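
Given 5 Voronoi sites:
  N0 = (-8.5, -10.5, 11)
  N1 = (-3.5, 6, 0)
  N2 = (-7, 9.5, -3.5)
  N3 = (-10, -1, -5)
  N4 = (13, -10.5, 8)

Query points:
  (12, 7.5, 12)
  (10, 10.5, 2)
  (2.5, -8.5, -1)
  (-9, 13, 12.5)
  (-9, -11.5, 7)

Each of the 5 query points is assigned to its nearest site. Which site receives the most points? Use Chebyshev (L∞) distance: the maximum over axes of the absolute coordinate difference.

N1

(12, 7.5, 12) — d to each: N0:20.5, N1:15.5, N2:19, N3:22, N4:18 → nearest is N1
(10, 10.5, 2) — d to each: N0:21, N1:13.5, N2:17, N3:20, N4:21 → nearest is N1
(2.5, -8.5, -1) — d to each: N0:12, N1:14.5, N2:18, N3:12.5, N4:10.5 → nearest is N4
(-9, 13, 12.5) — d to each: N0:23.5, N1:12.5, N2:16, N3:17.5, N4:23.5 → nearest is N1
(-9, -11.5, 7) — d to each: N0:4, N1:17.5, N2:21, N3:12, N4:22 → nearest is N0
Tally — N0:1, N1:3, N4:1. N1 captures the most (3).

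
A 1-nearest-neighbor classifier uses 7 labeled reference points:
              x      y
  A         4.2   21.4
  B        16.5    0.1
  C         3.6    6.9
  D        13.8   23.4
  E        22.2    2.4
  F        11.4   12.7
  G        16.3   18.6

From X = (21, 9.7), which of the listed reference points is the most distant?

Squared Euclidean distances:
|XA|² = (21−4.2)² + (9.7−21.4)² = 282.24 + 136.89 = 419.13
|XB|² = (21−16.5)² + (9.7−0.1)² = 20.25 + 92.16 = 112.41
|XC|² = (21−3.6)² + (9.7−6.9)² = 302.76 + 7.84 = 310.6
|XD|² = (21−13.8)² + (9.7−23.4)² = 51.84 + 187.69 = 239.53
|XE|² = (21−22.2)² + (9.7−2.4)² = 1.44 + 53.29 = 54.73
|XF|² = (21−11.4)² + (9.7−12.7)² = 92.16 + 9 = 101.16
|XG|² = (21−16.3)² + (9.7−18.6)² = 22.09 + 79.21 = 101.3
The largest is to A.

A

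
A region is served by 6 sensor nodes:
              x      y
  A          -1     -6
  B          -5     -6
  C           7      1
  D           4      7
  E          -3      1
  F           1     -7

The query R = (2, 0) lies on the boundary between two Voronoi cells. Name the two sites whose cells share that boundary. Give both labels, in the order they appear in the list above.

Squared distances from R to each site:
|RA|² = (2−(-1))² + (0−(-6))² = 9 + 36 = 45
|RB|² = (2−(-5))² + (0−(-6))² = 49 + 36 = 85
|RC|² = (2−7)² + (0−1)² = 25 + 1 = 26
|RD|² = (2−4)² + (0−7)² = 4 + 49 = 53
|RE|² = (2−(-3))² + (0−1)² = 25 + 1 = 26
|RF|² = (2−1)² + (0−(-7))² = 1 + 49 = 50
R is equidistant from C and E (both at squared distance 26), and every other site is strictly farther — so R lies on the C–E Voronoi edge.

C and E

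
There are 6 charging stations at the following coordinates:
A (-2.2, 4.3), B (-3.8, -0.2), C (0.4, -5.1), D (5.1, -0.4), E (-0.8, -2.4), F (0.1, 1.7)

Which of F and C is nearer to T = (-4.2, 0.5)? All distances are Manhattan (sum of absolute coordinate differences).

F

d(T,F) = |-4.2−0.1| + |0.5−1.7| = 4.3 + 1.2 = 5.5
d(T,C) = |-4.2−0.4| + |0.5−(-5.1)| = 4.6 + 5.6 = 10.2
5.5 < 10.2, so F is closer.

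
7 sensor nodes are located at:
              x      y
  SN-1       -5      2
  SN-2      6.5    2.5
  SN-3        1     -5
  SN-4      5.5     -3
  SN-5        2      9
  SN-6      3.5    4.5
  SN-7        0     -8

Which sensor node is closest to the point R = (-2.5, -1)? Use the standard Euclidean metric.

Since √ is increasing, it suffices to compare squared distances:
d²(R, SN-1) = (-2.5−(-5))² + (-1−2)² = 6.25 + 9 = 15.25
d²(R, SN-2) = (-2.5−6.5)² + (-1−2.5)² = 81 + 12.25 = 93.25
d²(R, SN-3) = (-2.5−1)² + (-1−(-5))² = 12.25 + 16 = 28.25
d²(R, SN-4) = (-2.5−5.5)² + (-1−(-3))² = 64 + 4 = 68
d²(R, SN-5) = (-2.5−2)² + (-1−9)² = 20.25 + 100 = 120.25
d²(R, SN-6) = (-2.5−3.5)² + (-1−4.5)² = 36 + 30.25 = 66.25
d²(R, SN-7) = (-2.5−0)² + (-1−(-8))² = 6.25 + 49 = 55.25
SN-1 is nearest.

SN-1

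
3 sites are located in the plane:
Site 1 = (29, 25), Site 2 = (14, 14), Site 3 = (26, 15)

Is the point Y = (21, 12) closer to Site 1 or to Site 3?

Compare squared distances:
d²(Y, Site 1) = (21−29)² + (12−25)² = 64 + 169 = 233
d²(Y, Site 3) = (21−26)² + (12−15)² = 25 + 9 = 34
233 > 34, so Site 3 is closer.

Site 3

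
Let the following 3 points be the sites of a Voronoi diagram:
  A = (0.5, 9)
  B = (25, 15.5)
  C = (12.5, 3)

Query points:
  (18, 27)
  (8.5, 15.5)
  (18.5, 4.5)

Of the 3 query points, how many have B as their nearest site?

1

(18, 27) — d² to each: A:630.25, B:181.25, C:606.25 → nearest is B
(8.5, 15.5) — d² to each: A:106.25, B:272.25, C:172.25 → nearest is A
(18.5, 4.5) — d² to each: A:344.25, B:163.25, C:38.25 → nearest is C
1 of the 3 points has B as nearest.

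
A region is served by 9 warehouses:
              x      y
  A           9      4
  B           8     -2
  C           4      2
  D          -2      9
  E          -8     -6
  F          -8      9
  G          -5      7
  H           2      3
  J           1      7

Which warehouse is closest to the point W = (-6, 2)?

Since √ is increasing, it suffices to compare squared distances:
|WA|² = (-6−9)² + (2−4)² = 225 + 4 = 229
|WB|² = (-6−8)² + (2−(-2))² = 196 + 16 = 212
|WC|² = (-6−4)² + (2−2)² = 100 + 0 = 100
|WD|² = (-6−(-2))² + (2−9)² = 16 + 49 = 65
|WE|² = (-6−(-8))² + (2−(-6))² = 4 + 64 = 68
|WF|² = (-6−(-8))² + (2−9)² = 4 + 49 = 53
|WG|² = (-6−(-5))² + (2−7)² = 1 + 25 = 26
|WH|² = (-6−2)² + (2−3)² = 64 + 1 = 65
|WJ|² = (-6−1)² + (2−7)² = 49 + 25 = 74
G is nearest.

G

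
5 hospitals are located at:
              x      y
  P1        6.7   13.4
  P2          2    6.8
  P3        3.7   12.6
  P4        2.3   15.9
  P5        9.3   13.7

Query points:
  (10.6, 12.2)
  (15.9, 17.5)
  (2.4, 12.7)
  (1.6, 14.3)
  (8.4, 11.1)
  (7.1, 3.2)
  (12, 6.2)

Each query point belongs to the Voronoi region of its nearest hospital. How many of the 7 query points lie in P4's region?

1

(10.6, 12.2) — d² to each: P1:16.65, P2:103.12, P3:47.77, P4:82.58, P5:3.94 → nearest is P5
(15.9, 17.5) — d² to each: P1:101.45, P2:307.7, P3:172.85, P4:187.52, P5:58 → nearest is P5
(2.4, 12.7) — d² to each: P1:18.98, P2:34.97, P3:1.7, P4:10.25, P5:48.61 → nearest is P3
(1.6, 14.3) — d² to each: P1:26.82, P2:56.41, P3:7.3, P4:3.05, P5:59.65 → nearest is P4
(8.4, 11.1) — d² to each: P1:8.18, P2:59.45, P3:24.34, P4:60.25, P5:7.57 → nearest is P5
(7.1, 3.2) — d² to each: P1:104.2, P2:38.97, P3:99.92, P4:184.33, P5:115.09 → nearest is P2
(12, 6.2) — d² to each: P1:79.93, P2:100.36, P3:109.85, P4:188.18, P5:63.54 → nearest is P5
1 of the 7 points has P4 as nearest.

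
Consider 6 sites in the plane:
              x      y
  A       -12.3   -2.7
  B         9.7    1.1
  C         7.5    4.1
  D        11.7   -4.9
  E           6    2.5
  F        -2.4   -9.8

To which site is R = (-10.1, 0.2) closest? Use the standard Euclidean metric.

Compare squared distances (the ordering matches that of the actual distances):
|RA|² = (-10.1−(-12.3))² + (0.2−(-2.7))² = 4.84 + 8.41 = 13.25
|RB|² = (-10.1−9.7)² + (0.2−1.1)² = 392.04 + 0.81 = 392.85
|RC|² = (-10.1−7.5)² + (0.2−4.1)² = 309.76 + 15.21 = 324.97
|RD|² = (-10.1−11.7)² + (0.2−(-4.9))² = 475.24 + 26.01 = 501.25
|RE|² = (-10.1−6)² + (0.2−2.5)² = 259.21 + 5.29 = 264.5
|RF|² = (-10.1−(-2.4))² + (0.2−(-9.8))² = 59.29 + 100 = 159.29
The smallest is to A, so R lies in the Voronoi region of A.

A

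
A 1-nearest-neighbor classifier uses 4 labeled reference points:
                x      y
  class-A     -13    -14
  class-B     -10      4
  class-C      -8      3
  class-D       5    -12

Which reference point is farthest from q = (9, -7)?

Since √ is increasing, it suffices to compare squared distances:
d²(q, class-A) = (9−(-13))² + (-7−(-14))² = 484 + 49 = 533
d²(q, class-B) = (9−(-10))² + (-7−4)² = 361 + 121 = 482
d²(q, class-C) = (9−(-8))² + (-7−3)² = 289 + 100 = 389
d²(q, class-D) = (9−5)² + (-7−(-12))² = 16 + 25 = 41
The largest is to class-A.

class-A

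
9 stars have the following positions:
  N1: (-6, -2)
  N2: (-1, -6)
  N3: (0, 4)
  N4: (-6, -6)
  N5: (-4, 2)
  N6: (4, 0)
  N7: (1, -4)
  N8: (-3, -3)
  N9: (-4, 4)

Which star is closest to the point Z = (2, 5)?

Squared Euclidean distances:
|ZN1|² = 64 + 49 = 113
|ZN2|² = 9 + 121 = 130
|ZN3|² = 4 + 1 = 5
|ZN4|² = 64 + 121 = 185
|ZN5|² = 36 + 9 = 45
|ZN6|² = 4 + 25 = 29
|ZN7|² = 1 + 81 = 82
|ZN8|² = 25 + 64 = 89
|ZN9|² = 36 + 1 = 37
N3 is nearest.

N3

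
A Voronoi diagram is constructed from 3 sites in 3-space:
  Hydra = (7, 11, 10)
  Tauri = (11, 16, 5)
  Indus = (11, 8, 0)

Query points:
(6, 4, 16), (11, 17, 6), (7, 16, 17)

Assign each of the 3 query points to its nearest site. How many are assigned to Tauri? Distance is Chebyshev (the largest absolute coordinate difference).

1

(6, 4, 16) — d to each: Hydra:7, Tauri:12, Indus:16 → nearest is Hydra
(11, 17, 6) — d to each: Hydra:6, Tauri:1, Indus:9 → nearest is Tauri
(7, 16, 17) — d to each: Hydra:7, Tauri:12, Indus:17 → nearest is Hydra
1 of the 3 points has Tauri as nearest.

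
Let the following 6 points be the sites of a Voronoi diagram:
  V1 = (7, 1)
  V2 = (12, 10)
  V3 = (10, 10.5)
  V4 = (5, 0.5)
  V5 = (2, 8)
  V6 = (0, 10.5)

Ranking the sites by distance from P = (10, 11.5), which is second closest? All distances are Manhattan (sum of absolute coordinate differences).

V2

d(P,V1) = 3 + 10.5 = 13.5
d(P,V2) = 2 + 1.5 = 3.5
d(P,V3) = 0 + 1 = 1
d(P,V4) = 5 + 11 = 16
d(P,V5) = 8 + 3.5 = 11.5
d(P,V6) = 10 + 1 = 11
Sorted ascending: V3, V2, V6, … — the second-nearest is V2.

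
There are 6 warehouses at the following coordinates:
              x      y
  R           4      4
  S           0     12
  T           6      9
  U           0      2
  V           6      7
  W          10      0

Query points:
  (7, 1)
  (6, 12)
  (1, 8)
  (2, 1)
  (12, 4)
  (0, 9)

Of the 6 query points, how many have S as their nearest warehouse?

2

(7, 1) — d² to each: R:18, S:170, T:65, U:50, V:37, W:10 → nearest is W
(6, 12) — d² to each: R:68, S:36, T:9, U:136, V:25, W:160 → nearest is T
(1, 8) — d² to each: R:25, S:17, T:26, U:37, V:26, W:145 → nearest is S
(2, 1) — d² to each: R:13, S:125, T:80, U:5, V:52, W:65 → nearest is U
(12, 4) — d² to each: R:64, S:208, T:61, U:148, V:45, W:20 → nearest is W
(0, 9) — d² to each: R:41, S:9, T:36, U:49, V:40, W:181 → nearest is S
2 of the 6 points have S as nearest.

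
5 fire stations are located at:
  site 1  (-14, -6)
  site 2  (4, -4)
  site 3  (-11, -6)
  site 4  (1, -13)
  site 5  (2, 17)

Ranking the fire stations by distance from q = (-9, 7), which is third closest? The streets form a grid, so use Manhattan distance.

site 5

d(q, site 1) = |-9−(-14)| + |7−(-6)| = 5 + 13 = 18
d(q, site 2) = |-9−4| + |7−(-4)| = 13 + 11 = 24
d(q, site 3) = |-9−(-11)| + |7−(-6)| = 2 + 13 = 15
d(q, site 4) = |-9−1| + |7−(-13)| = 10 + 20 = 30
d(q, site 5) = |-9−2| + |7−17| = 11 + 10 = 21
Sorted ascending: site 3, site 1, site 5, site 2, … — the third-nearest is site 5.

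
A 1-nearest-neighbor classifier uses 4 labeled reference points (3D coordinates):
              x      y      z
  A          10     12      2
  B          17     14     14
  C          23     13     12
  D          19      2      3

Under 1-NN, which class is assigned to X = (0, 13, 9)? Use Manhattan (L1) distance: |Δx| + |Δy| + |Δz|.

d(X,A) = |0−10| + |13−12| + |9−2| = 10 + 1 + 7 = 18
d(X,B) = |0−17| + |13−14| + |9−14| = 17 + 1 + 5 = 23
d(X,C) = |0−23| + |13−13| + |9−12| = 23 + 0 + 3 = 26
d(X,D) = |0−19| + |13−2| + |9−3| = 19 + 11 + 6 = 36
Minimum is at A.

A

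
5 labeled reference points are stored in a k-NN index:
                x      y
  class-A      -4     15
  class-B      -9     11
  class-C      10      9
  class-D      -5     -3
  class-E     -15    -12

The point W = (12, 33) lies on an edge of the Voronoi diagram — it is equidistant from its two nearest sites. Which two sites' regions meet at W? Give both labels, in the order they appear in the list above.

class-A and class-C

Squared distances from W to each site:
d²(W, class-A) = 256 + 324 = 580
d²(W, class-B) = 441 + 484 = 925
d²(W, class-C) = 4 + 576 = 580
d²(W, class-D) = 289 + 1296 = 1585
d²(W, class-E) = 729 + 2025 = 2754
W is equidistant from class-A and class-C (both at squared distance 580), and every other site is strictly farther — so W lies on the class-A–class-C Voronoi edge.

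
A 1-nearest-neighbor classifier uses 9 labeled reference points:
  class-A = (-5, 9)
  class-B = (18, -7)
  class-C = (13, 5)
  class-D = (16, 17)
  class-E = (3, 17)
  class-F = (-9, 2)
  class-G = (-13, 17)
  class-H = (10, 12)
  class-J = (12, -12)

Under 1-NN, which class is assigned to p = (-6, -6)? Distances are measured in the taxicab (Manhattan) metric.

d(p, class-A) = |-6−(-5)| + |-6−9| = 1 + 15 = 16
d(p, class-B) = |-6−18| + |-6−(-7)| = 24 + 1 = 25
d(p, class-C) = |-6−13| + |-6−5| = 19 + 11 = 30
d(p, class-D) = |-6−16| + |-6−17| = 22 + 23 = 45
d(p, class-E) = |-6−3| + |-6−17| = 9 + 23 = 32
d(p, class-F) = |-6−(-9)| + |-6−2| = 3 + 8 = 11
d(p, class-G) = |-6−(-13)| + |-6−17| = 7 + 23 = 30
d(p, class-H) = |-6−10| + |-6−12| = 16 + 18 = 34
d(p, class-J) = |-6−12| + |-6−(-12)| = 18 + 6 = 24
The smallest is to class-F, so p lies in the Voronoi region of class-F.

class-F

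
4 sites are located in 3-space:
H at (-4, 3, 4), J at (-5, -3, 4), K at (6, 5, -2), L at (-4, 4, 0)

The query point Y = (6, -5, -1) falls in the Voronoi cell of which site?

Compare squared distances (the ordering matches that of the actual distances):
|YH|² = 100 + 64 + 25 = 189
|YJ|² = 121 + 4 + 25 = 150
|YK|² = 0 + 100 + 1 = 101
|YL|² = 100 + 81 + 1 = 182
Minimum is at K.

K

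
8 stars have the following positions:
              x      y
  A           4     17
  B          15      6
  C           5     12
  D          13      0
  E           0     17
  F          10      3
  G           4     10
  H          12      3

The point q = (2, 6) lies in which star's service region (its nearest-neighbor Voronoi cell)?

G

Since √ is increasing, it suffices to compare squared distances:
|qA|² = (2−4)² + (6−17)² = 4 + 121 = 125
|qB|² = (2−15)² + (6−6)² = 169 + 0 = 169
|qC|² = (2−5)² + (6−12)² = 9 + 36 = 45
|qD|² = (2−13)² + (6−0)² = 121 + 36 = 157
|qE|² = (2−0)² + (6−17)² = 4 + 121 = 125
|qF|² = (2−10)² + (6−3)² = 64 + 9 = 73
|qG|² = (2−4)² + (6−10)² = 4 + 16 = 20
|qH|² = (2−12)² + (6−3)² = 100 + 9 = 109
G is nearest.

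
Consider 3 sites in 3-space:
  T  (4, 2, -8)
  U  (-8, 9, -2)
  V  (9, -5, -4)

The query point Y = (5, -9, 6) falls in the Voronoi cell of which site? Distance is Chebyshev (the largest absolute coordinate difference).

V

d(Y,T) = max(1, 11, 14) = 14
d(Y,U) = max(13, 18, 8) = 18
d(Y,V) = max(4, 4, 10) = 10
Minimum is at V.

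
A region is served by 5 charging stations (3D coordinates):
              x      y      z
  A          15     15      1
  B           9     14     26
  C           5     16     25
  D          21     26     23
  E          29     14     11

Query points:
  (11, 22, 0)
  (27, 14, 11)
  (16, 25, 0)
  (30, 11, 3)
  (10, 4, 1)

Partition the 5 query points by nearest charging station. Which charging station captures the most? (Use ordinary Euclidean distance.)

(11, 22, 0) — d² to each: A:66, B:744, C:697, D:645, E:509 → nearest is A
(27, 14, 11) — d² to each: A:245, B:549, C:684, D:324, E:4 → nearest is E
(16, 25, 0) — d² to each: A:102, B:846, C:827, D:555, E:411 → nearest is A
(30, 11, 3) — d² to each: A:245, B:979, C:1134, D:706, E:74 → nearest is E
(10, 4, 1) — d² to each: A:146, B:726, C:745, D:1089, E:561 → nearest is A
Tally — A:3, E:2. A captures the most (3).

A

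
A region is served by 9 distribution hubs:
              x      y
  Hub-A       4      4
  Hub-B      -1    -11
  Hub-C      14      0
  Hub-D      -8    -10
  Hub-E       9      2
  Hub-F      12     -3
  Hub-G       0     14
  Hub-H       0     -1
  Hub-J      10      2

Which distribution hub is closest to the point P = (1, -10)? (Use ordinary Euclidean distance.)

Squared Euclidean distances:
d²(P, Hub-A) = (1−4)² + (-10−4)² = 9 + 196 = 205
d²(P, Hub-B) = (1−(-1))² + (-10−(-11))² = 4 + 1 = 5
d²(P, Hub-C) = (1−14)² + (-10−0)² = 169 + 100 = 269
d²(P, Hub-D) = (1−(-8))² + (-10−(-10))² = 81 + 0 = 81
d²(P, Hub-E) = (1−9)² + (-10−2)² = 64 + 144 = 208
d²(P, Hub-F) = (1−12)² + (-10−(-3))² = 121 + 49 = 170
d²(P, Hub-G) = (1−0)² + (-10−14)² = 1 + 576 = 577
d²(P, Hub-H) = (1−0)² + (-10−(-1))² = 1 + 81 = 82
d²(P, Hub-J) = (1−10)² + (-10−2)² = 81 + 144 = 225
Minimum is at Hub-B.

Hub-B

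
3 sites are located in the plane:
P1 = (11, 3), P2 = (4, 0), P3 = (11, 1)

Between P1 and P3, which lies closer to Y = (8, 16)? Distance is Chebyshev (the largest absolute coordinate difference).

P1

d(Y,P1) = max(3, 13) = 13
d(Y,P3) = max(3, 15) = 15
13 < 15, so P1 is closer.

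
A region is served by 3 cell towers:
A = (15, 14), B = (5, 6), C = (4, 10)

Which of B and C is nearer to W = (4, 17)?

Compare squared distances:
|WB|² = (4−5)² + (17−6)² = 1 + 121 = 122
|WC|² = (4−4)² + (17−10)² = 0 + 49 = 49
122 > 49, so C is closer.

C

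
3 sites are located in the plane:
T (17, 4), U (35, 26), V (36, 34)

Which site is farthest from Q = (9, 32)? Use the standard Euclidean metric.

Compare squared distances (the ordering matches that of the actual distances):
|QT|² = (9−17)² + (32−4)² = 64 + 784 = 848
|QU|² = (9−35)² + (32−26)² = 676 + 36 = 712
|QV|² = (9−36)² + (32−34)² = 729 + 4 = 733
The largest is to T.

T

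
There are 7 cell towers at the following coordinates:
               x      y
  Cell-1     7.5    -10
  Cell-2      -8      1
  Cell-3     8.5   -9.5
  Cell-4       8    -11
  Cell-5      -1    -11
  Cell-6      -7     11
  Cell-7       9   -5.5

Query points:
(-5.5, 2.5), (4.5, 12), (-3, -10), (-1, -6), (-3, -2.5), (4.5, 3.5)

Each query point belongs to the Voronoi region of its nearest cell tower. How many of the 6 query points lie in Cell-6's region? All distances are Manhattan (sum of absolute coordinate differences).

1

(-5.5, 2.5) — d to each: Cell-1:25.5, Cell-2:4, Cell-3:26, Cell-4:27, Cell-5:18, Cell-6:10, Cell-7:22.5 → nearest is Cell-2
(4.5, 12) — d to each: Cell-1:25, Cell-2:23.5, Cell-3:25.5, Cell-4:26.5, Cell-5:28.5, Cell-6:12.5, Cell-7:22 → nearest is Cell-6
(-3, -10) — d to each: Cell-1:10.5, Cell-2:16, Cell-3:12, Cell-4:12, Cell-5:3, Cell-6:25, Cell-7:16.5 → nearest is Cell-5
(-1, -6) — d to each: Cell-1:12.5, Cell-2:14, Cell-3:13, Cell-4:14, Cell-5:5, Cell-6:23, Cell-7:10.5 → nearest is Cell-5
(-3, -2.5) — d to each: Cell-1:18, Cell-2:8.5, Cell-3:18.5, Cell-4:19.5, Cell-5:10.5, Cell-6:17.5, Cell-7:15 → nearest is Cell-2
(4.5, 3.5) — d to each: Cell-1:16.5, Cell-2:15, Cell-3:17, Cell-4:18, Cell-5:20, Cell-6:19, Cell-7:13.5 → nearest is Cell-7
1 of the 6 points has Cell-6 as nearest.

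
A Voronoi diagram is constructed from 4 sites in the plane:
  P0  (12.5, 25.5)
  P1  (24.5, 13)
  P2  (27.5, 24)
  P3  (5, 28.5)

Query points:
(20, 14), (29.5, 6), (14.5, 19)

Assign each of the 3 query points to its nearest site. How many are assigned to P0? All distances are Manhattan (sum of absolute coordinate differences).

1

(20, 14) — d to each: P0:19, P1:5.5, P2:17.5, P3:29.5 → nearest is P1
(29.5, 6) — d to each: P0:36.5, P1:12, P2:20, P3:47 → nearest is P1
(14.5, 19) — d to each: P0:8.5, P1:16, P2:18, P3:19 → nearest is P0
1 of the 3 points has P0 as nearest.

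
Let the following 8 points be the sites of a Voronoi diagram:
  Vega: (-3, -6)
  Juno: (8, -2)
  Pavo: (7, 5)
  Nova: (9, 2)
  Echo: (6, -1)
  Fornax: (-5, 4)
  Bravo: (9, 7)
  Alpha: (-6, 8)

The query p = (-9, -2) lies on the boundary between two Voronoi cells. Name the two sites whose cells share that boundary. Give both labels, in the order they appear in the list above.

Vega and Fornax

Squared distances from p to each site:
d²(p, Vega) = (-9−(-3))² + (-2−(-6))² = 36 + 16 = 52
d²(p, Juno) = (-9−8)² + (-2−(-2))² = 289 + 0 = 289
d²(p, Pavo) = (-9−7)² + (-2−5)² = 256 + 49 = 305
d²(p, Nova) = (-9−9)² + (-2−2)² = 324 + 16 = 340
d²(p, Echo) = (-9−6)² + (-2−(-1))² = 225 + 1 = 226
d²(p, Fornax) = (-9−(-5))² + (-2−4)² = 16 + 36 = 52
d²(p, Bravo) = (-9−9)² + (-2−7)² = 324 + 81 = 405
d²(p, Alpha) = (-9−(-6))² + (-2−8)² = 9 + 100 = 109
p is equidistant from Vega and Fornax (both at squared distance 52), and every other site is strictly farther — so p lies on the Vega–Fornax Voronoi edge.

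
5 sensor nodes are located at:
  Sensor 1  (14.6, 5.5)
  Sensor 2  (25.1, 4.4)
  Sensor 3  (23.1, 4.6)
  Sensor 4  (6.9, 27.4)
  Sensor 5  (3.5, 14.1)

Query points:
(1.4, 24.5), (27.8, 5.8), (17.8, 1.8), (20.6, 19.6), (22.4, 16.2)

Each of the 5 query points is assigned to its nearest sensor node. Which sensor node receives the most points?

Sensor 3

(1.4, 24.5) — d² to each: Sensor 1:535.24, Sensor 2:965.7, Sensor 3:866.9, Sensor 4:38.66, Sensor 5:112.57 → nearest is Sensor 4
(27.8, 5.8) — d² to each: Sensor 1:174.33, Sensor 2:9.25, Sensor 3:23.53, Sensor 4:903.37, Sensor 5:659.38 → nearest is Sensor 2
(17.8, 1.8) — d² to each: Sensor 1:23.93, Sensor 2:60.05, Sensor 3:35.93, Sensor 4:774.17, Sensor 5:355.78 → nearest is Sensor 1
(20.6, 19.6) — d² to each: Sensor 1:234.81, Sensor 2:251.29, Sensor 3:231.25, Sensor 4:248.53, Sensor 5:322.66 → nearest is Sensor 3
(22.4, 16.2) — d² to each: Sensor 1:175.33, Sensor 2:146.53, Sensor 3:135.05, Sensor 4:365.69, Sensor 5:361.62 → nearest is Sensor 3
Tally — Sensor 1:1, Sensor 2:1, Sensor 3:2, Sensor 4:1. Sensor 3 captures the most (2).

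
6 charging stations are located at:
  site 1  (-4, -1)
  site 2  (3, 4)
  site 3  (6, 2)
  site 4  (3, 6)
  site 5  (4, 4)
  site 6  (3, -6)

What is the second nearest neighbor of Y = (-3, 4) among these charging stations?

site 2

Since √ is increasing, it suffices to compare squared distances:
d²(Y, site 1) = (-3−(-4))² + (4−(-1))² = 1 + 25 = 26
d²(Y, site 2) = (-3−3)² + (4−4)² = 36 + 0 = 36
d²(Y, site 3) = (-3−6)² + (4−2)² = 81 + 4 = 85
d²(Y, site 4) = (-3−3)² + (4−6)² = 36 + 4 = 40
d²(Y, site 5) = (-3−4)² + (4−4)² = 49 + 0 = 49
d²(Y, site 6) = (-3−3)² + (4−(-6))² = 36 + 100 = 136
Sorted ascending: site 1, site 2, site 4, … — the second-nearest is site 2.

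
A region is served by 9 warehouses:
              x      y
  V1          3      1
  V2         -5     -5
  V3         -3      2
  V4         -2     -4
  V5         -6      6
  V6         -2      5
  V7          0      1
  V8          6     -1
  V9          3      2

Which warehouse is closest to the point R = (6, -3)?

V8

Squared Euclidean distances:
|RV1|² = (6−3)² + (-3−1)² = 9 + 16 = 25
|RV2|² = (6−(-5))² + (-3−(-5))² = 121 + 4 = 125
|RV3|² = (6−(-3))² + (-3−2)² = 81 + 25 = 106
|RV4|² = (6−(-2))² + (-3−(-4))² = 64 + 1 = 65
|RV5|² = (6−(-6))² + (-3−6)² = 144 + 81 = 225
|RV6|² = (6−(-2))² + (-3−5)² = 64 + 64 = 128
|RV7|² = (6−0)² + (-3−1)² = 36 + 16 = 52
|RV8|² = (6−6)² + (-3−(-1))² = 0 + 4 = 4
|RV9|² = (6−3)² + (-3−2)² = 9 + 25 = 34
V8 is nearest.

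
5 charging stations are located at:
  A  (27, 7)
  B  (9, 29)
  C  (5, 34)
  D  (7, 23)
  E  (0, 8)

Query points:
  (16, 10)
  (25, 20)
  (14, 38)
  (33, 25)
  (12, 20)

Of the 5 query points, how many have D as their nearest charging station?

1

(16, 10) — d² to each: A:130, B:410, C:697, D:250, E:260 → nearest is A
(25, 20) — d² to each: A:173, B:337, C:596, D:333, E:769 → nearest is A
(14, 38) — d² to each: A:1130, B:106, C:97, D:274, E:1096 → nearest is C
(33, 25) — d² to each: A:360, B:592, C:865, D:680, E:1378 → nearest is A
(12, 20) — d² to each: A:394, B:90, C:245, D:34, E:288 → nearest is D
1 of the 5 points has D as nearest.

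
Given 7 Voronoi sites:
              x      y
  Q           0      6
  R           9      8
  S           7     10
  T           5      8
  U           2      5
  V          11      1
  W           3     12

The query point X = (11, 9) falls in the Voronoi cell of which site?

Compare squared distances (the ordering matches that of the actual distances):
|XQ|² = (11−0)² + (9−6)² = 121 + 9 = 130
|XR|² = (11−9)² + (9−8)² = 4 + 1 = 5
|XS|² = (11−7)² + (9−10)² = 16 + 1 = 17
|XT|² = (11−5)² + (9−8)² = 36 + 1 = 37
|XU|² = (11−2)² + (9−5)² = 81 + 16 = 97
|XV|² = (11−11)² + (9−1)² = 0 + 64 = 64
|XW|² = (11−3)² + (9−12)² = 64 + 9 = 73
Minimum is at R.

R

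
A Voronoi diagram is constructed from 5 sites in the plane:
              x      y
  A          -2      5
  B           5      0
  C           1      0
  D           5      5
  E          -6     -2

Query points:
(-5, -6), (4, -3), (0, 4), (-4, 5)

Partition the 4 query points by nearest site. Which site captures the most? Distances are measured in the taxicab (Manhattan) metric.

A

(-5, -6) — d to each: A:14, B:16, C:12, D:21, E:5 → nearest is E
(4, -3) — d to each: A:14, B:4, C:6, D:9, E:11 → nearest is B
(0, 4) — d to each: A:3, B:9, C:5, D:6, E:12 → nearest is A
(-4, 5) — d to each: A:2, B:14, C:10, D:9, E:9 → nearest is A
Tally — A:2, B:1, E:1. A captures the most (2).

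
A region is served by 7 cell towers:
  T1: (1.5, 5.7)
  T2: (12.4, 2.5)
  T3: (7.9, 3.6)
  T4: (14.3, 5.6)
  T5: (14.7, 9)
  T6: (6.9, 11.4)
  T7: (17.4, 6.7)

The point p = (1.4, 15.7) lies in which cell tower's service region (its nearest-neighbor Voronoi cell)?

Compare squared distances (the ordering matches that of the actual distances):
|pT1|² = 0.01 + 100 = 100.01
|pT2|² = 121 + 174.24 = 295.24
|pT3|² = 42.25 + 146.41 = 188.66
|pT4|² = 166.41 + 102.01 = 268.42
|pT5|² = 176.89 + 44.89 = 221.78
|pT6|² = 30.25 + 18.49 = 48.74
|pT7|² = 256 + 81 = 337
Minimum is at T6.

T6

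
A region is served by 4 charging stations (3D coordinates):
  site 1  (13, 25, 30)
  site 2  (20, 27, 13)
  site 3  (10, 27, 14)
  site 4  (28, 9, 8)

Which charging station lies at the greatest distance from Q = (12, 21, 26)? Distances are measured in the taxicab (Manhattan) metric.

site 4

d(Q, site 1) = 1 + 4 + 4 = 9
d(Q, site 2) = 8 + 6 + 13 = 27
d(Q, site 3) = 2 + 6 + 12 = 20
d(Q, site 4) = 16 + 12 + 18 = 46
The largest is to site 4.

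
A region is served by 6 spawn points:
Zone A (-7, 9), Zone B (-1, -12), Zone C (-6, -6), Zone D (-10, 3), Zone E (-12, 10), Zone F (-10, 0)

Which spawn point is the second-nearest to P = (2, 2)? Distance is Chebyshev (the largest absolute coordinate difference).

d(P, Zone A) = max(9, 7) = 9
d(P, Zone B) = max(3, 14) = 14
d(P, Zone C) = max(8, 8) = 8
d(P, Zone D) = max(12, 1) = 12
d(P, Zone E) = max(14, 8) = 14
d(P, Zone F) = max(12, 2) = 12
Sorted ascending: Zone C, Zone A, Zone D, … — the second-nearest is Zone A.

Zone A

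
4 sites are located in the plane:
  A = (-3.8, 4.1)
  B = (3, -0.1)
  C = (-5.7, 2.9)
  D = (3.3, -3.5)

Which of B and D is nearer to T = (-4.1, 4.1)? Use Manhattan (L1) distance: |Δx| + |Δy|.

d(T,B) = |-4.1−3| + |4.1−(-0.1)| = 7.1 + 4.2 = 11.3
d(T,D) = |-4.1−3.3| + |4.1−(-3.5)| = 7.4 + 7.6 = 15
11.3 < 15, so B is closer.

B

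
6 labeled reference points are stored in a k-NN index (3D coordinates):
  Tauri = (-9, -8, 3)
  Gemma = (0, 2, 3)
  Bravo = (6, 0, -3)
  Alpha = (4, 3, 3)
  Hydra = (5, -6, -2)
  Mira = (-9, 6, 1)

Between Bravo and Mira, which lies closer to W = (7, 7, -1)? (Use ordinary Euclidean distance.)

Bravo

Compare squared distances:
d²(W, Bravo) = (7−6)² + (7−0)² + (-1−(-3))² = 1 + 49 + 4 = 54
d²(W, Mira) = (7−(-9))² + (7−6)² + (-1−1)² = 256 + 1 + 4 = 261
54 < 261, so Bravo is closer.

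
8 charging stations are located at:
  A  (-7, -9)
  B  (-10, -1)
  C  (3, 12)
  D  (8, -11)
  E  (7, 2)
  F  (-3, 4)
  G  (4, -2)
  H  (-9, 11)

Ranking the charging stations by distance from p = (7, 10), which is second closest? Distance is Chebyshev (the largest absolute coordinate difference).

E

d(p,A) = max(14, 19) = 19
d(p,B) = max(17, 11) = 17
d(p,C) = max(4, 2) = 4
d(p,D) = max(1, 21) = 21
d(p,E) = max(0, 8) = 8
d(p,F) = max(10, 6) = 10
d(p,G) = max(3, 12) = 12
d(p,H) = max(16, 1) = 16
Sorted ascending: C, E, F, … — the second-nearest is E.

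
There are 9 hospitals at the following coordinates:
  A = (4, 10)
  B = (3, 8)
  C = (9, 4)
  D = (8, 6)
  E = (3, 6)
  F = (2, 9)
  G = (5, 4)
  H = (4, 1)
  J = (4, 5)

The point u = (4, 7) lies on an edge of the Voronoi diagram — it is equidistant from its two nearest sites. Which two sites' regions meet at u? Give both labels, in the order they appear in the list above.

Squared distances from u to each site:
|uA|² = (4−4)² + (7−10)² = 0 + 9 = 9
|uB|² = (4−3)² + (7−8)² = 1 + 1 = 2
|uC|² = (4−9)² + (7−4)² = 25 + 9 = 34
|uD|² = (4−8)² + (7−6)² = 16 + 1 = 17
|uE|² = (4−3)² + (7−6)² = 1 + 1 = 2
|uF|² = (4−2)² + (7−9)² = 4 + 4 = 8
|uG|² = (4−5)² + (7−4)² = 1 + 9 = 10
|uH|² = (4−4)² + (7−1)² = 0 + 36 = 36
|uJ|² = (4−4)² + (7−5)² = 0 + 4 = 4
u is equidistant from B and E (both at squared distance 2), and every other site is strictly farther — so u lies on the B–E Voronoi edge.

B and E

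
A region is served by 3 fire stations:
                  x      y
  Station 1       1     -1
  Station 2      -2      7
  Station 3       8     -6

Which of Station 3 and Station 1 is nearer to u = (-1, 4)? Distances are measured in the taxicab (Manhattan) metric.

Station 1

d(u, Station 3) = |-1−8| + |4−(-6)| = 9 + 10 = 19
d(u, Station 1) = |-1−1| + |4−(-1)| = 2 + 5 = 7
19 > 7, so Station 1 is closer.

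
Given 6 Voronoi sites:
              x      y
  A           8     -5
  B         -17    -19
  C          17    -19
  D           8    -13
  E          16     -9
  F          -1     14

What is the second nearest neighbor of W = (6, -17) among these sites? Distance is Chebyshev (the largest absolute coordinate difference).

d(W,A) = max(2, 12) = 12
d(W,B) = max(23, 2) = 23
d(W,C) = max(11, 2) = 11
d(W,D) = max(2, 4) = 4
d(W,E) = max(10, 8) = 10
d(W,F) = max(7, 31) = 31
Sorted ascending: D, E, C, … — the second-nearest is E.

E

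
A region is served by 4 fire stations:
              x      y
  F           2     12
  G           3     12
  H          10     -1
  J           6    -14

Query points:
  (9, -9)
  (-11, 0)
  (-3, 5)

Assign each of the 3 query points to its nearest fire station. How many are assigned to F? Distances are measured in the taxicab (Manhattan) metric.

1

(9, -9) — d to each: F:28, G:27, H:9, J:8 → nearest is J
(-11, 0) — d to each: F:25, G:26, H:22, J:31 → nearest is H
(-3, 5) — d to each: F:12, G:13, H:19, J:28 → nearest is F
1 of the 3 points has F as nearest.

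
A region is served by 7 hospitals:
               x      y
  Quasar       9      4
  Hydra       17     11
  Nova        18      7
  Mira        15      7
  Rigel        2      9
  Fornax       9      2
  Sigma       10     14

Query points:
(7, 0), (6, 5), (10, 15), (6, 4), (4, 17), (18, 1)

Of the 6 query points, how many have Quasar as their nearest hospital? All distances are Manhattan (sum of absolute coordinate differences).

2

(7, 0) — d to each: Quasar:6, Hydra:21, Nova:18, Mira:15, Rigel:14, Fornax:4, Sigma:17 → nearest is Fornax
(6, 5) — d to each: Quasar:4, Hydra:17, Nova:14, Mira:11, Rigel:8, Fornax:6, Sigma:13 → nearest is Quasar
(10, 15) — d to each: Quasar:12, Hydra:11, Nova:16, Mira:13, Rigel:14, Fornax:14, Sigma:1 → nearest is Sigma
(6, 4) — d to each: Quasar:3, Hydra:18, Nova:15, Mira:12, Rigel:9, Fornax:5, Sigma:14 → nearest is Quasar
(4, 17) — d to each: Quasar:18, Hydra:19, Nova:24, Mira:21, Rigel:10, Fornax:20, Sigma:9 → nearest is Sigma
(18, 1) — d to each: Quasar:12, Hydra:11, Nova:6, Mira:9, Rigel:24, Fornax:10, Sigma:21 → nearest is Nova
2 of the 6 points have Quasar as nearest.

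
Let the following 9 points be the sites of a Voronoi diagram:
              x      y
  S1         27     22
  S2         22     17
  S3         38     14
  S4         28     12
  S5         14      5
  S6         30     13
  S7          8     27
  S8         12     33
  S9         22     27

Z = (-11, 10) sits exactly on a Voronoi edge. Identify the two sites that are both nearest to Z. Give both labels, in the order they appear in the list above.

Squared distances from Z to each site:
|ZS1|² = (-11−27)² + (10−22)² = 1444 + 144 = 1588
|ZS2|² = (-11−22)² + (10−17)² = 1089 + 49 = 1138
|ZS3|² = (-11−38)² + (10−14)² = 2401 + 16 = 2417
|ZS4|² = (-11−28)² + (10−12)² = 1521 + 4 = 1525
|ZS5|² = (-11−14)² + (10−5)² = 625 + 25 = 650
|ZS6|² = (-11−30)² + (10−13)² = 1681 + 9 = 1690
|ZS7|² = (-11−8)² + (10−27)² = 361 + 289 = 650
|ZS8|² = (-11−12)² + (10−33)² = 529 + 529 = 1058
|ZS9|² = (-11−22)² + (10−27)² = 1089 + 289 = 1378
Z is equidistant from S5 and S7 (both at squared distance 650), and every other site is strictly farther — so Z lies on the S5–S7 Voronoi edge.

S5 and S7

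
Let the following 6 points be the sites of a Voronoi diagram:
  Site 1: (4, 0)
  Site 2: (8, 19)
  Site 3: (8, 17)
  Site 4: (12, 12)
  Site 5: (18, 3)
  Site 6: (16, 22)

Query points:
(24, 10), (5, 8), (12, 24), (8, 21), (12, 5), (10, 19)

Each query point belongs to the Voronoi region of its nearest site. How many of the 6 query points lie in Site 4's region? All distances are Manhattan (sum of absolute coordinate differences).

(24, 10) — d to each: Site 1:30, Site 2:25, Site 3:23, Site 4:14, Site 5:13, Site 6:20 → nearest is Site 5
(5, 8) — d to each: Site 1:9, Site 2:14, Site 3:12, Site 4:11, Site 5:18, Site 6:25 → nearest is Site 1
(12, 24) — d to each: Site 1:32, Site 2:9, Site 3:11, Site 4:12, Site 5:27, Site 6:6 → nearest is Site 6
(8, 21) — d to each: Site 1:25, Site 2:2, Site 3:4, Site 4:13, Site 5:28, Site 6:9 → nearest is Site 2
(12, 5) — d to each: Site 1:13, Site 2:18, Site 3:16, Site 4:7, Site 5:8, Site 6:21 → nearest is Site 4
(10, 19) — d to each: Site 1:25, Site 2:2, Site 3:4, Site 4:9, Site 5:24, Site 6:9 → nearest is Site 2
1 of the 6 points has Site 4 as nearest.

1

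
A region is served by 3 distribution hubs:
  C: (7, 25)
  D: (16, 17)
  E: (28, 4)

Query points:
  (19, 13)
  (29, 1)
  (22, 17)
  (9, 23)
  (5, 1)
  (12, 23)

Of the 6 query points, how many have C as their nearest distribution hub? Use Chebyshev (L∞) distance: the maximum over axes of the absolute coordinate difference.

2

(19, 13) — d to each: C:12, D:4, E:9 → nearest is D
(29, 1) — d to each: C:24, D:16, E:3 → nearest is E
(22, 17) — d to each: C:15, D:6, E:13 → nearest is D
(9, 23) — d to each: C:2, D:7, E:19 → nearest is C
(5, 1) — d to each: C:24, D:16, E:23 → nearest is D
(12, 23) — d to each: C:5, D:6, E:19 → nearest is C
2 of the 6 points have C as nearest.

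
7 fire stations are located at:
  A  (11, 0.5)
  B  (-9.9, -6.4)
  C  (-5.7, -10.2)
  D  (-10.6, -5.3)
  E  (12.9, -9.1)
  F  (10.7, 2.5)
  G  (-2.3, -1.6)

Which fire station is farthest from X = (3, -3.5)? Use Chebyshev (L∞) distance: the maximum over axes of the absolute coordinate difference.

d(X,A) = max(8, 4) = 8
d(X,B) = max(12.9, 2.9) = 12.9
d(X,C) = max(8.7, 6.7) = 8.7
d(X,D) = max(13.6, 1.8) = 13.6
d(X,E) = max(9.9, 5.6) = 9.9
d(X,F) = max(7.7, 6) = 7.7
d(X,G) = max(5.3, 1.9) = 5.3
The largest is to D.

D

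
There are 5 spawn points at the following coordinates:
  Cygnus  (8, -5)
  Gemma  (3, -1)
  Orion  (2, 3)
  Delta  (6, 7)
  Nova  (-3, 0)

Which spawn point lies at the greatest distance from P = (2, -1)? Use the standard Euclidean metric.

Delta

Squared Euclidean distances:
d²(P, Cygnus) = 36 + 16 = 52
d²(P, Gemma) = 1 + 0 = 1
d²(P, Orion) = 0 + 16 = 16
d²(P, Delta) = 16 + 64 = 80
d²(P, Nova) = 25 + 1 = 26
The largest is to Delta.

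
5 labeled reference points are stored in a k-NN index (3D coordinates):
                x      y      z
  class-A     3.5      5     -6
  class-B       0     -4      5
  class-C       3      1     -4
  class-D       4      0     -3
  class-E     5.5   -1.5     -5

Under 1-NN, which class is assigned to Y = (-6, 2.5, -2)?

Since √ is increasing, it suffices to compare squared distances:
d²(Y, class-A) = (-6−3.5)² + (2.5−5)² + (-2−(-6))² = 90.25 + 6.25 + 16 = 112.5
d²(Y, class-B) = (-6−0)² + (2.5−(-4))² + (-2−5)² = 36 + 42.25 + 49 = 127.25
d²(Y, class-C) = (-6−3)² + (2.5−1)² + (-2−(-4))² = 81 + 2.25 + 4 = 87.25
d²(Y, class-D) = (-6−4)² + (2.5−0)² + (-2−(-3))² = 100 + 6.25 + 1 = 107.25
d²(Y, class-E) = (-6−5.5)² + (2.5−(-1.5))² + (-2−(-5))² = 132.25 + 16 + 9 = 157.25
The smallest is to class-C, so Y lies in the Voronoi region of class-C.

class-C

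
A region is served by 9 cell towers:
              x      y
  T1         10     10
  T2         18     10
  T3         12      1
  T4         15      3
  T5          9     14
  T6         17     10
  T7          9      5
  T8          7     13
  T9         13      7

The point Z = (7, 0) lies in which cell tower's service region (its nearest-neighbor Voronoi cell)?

Compare squared distances (the ordering matches that of the actual distances):
|ZT1|² = (7−10)² + (0−10)² = 9 + 100 = 109
|ZT2|² = (7−18)² + (0−10)² = 121 + 100 = 221
|ZT3|² = (7−12)² + (0−1)² = 25 + 1 = 26
|ZT4|² = (7−15)² + (0−3)² = 64 + 9 = 73
|ZT5|² = (7−9)² + (0−14)² = 4 + 196 = 200
|ZT6|² = (7−17)² + (0−10)² = 100 + 100 = 200
|ZT7|² = (7−9)² + (0−5)² = 4 + 25 = 29
|ZT8|² = (7−7)² + (0−13)² = 0 + 169 = 169
|ZT9|² = (7−13)² + (0−7)² = 36 + 49 = 85
T3 is nearest.

T3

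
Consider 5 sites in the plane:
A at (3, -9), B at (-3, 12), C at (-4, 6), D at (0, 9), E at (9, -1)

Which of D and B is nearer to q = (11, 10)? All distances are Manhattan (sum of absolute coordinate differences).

d(q,D) = |11−0| + |10−9| = 11 + 1 = 12
d(q,B) = |11−(-3)| + |10−12| = 14 + 2 = 16
12 < 16, so D is closer.

D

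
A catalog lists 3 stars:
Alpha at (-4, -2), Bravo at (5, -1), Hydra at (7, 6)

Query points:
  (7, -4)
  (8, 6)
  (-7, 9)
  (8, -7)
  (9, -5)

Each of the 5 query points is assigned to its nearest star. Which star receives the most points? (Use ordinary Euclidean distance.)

(7, -4) — d² to each: Alpha:125, Bravo:13, Hydra:100 → nearest is Bravo
(8, 6) — d² to each: Alpha:208, Bravo:58, Hydra:1 → nearest is Hydra
(-7, 9) — d² to each: Alpha:130, Bravo:244, Hydra:205 → nearest is Alpha
(8, -7) — d² to each: Alpha:169, Bravo:45, Hydra:170 → nearest is Bravo
(9, -5) — d² to each: Alpha:178, Bravo:32, Hydra:125 → nearest is Bravo
Tally — Alpha:1, Bravo:3, Hydra:1. Bravo captures the most (3).

Bravo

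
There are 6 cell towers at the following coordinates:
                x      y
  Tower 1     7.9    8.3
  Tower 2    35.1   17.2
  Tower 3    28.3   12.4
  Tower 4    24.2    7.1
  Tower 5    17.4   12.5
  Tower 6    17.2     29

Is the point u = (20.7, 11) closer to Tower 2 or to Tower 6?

Tower 2

Compare squared distances:
d²(u, Tower 2) = (20.7−35.1)² + (11−17.2)² = 207.36 + 38.44 = 245.8
d²(u, Tower 6) = (20.7−17.2)² + (11−29)² = 12.25 + 324 = 336.25
245.8 < 336.25, so Tower 2 is closer.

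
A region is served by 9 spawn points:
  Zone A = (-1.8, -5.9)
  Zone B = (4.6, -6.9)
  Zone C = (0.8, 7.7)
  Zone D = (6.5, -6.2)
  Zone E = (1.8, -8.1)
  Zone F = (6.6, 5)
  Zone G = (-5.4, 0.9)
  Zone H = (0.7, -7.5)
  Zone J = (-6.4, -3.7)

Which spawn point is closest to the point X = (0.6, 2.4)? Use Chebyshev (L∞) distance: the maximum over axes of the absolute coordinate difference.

Zone C

d(X, Zone A) = max(2.4, 8.3) = 8.3
d(X, Zone B) = max(4, 9.3) = 9.3
d(X, Zone C) = max(0.2, 5.3) = 5.3
d(X, Zone D) = max(5.9, 8.6) = 8.6
d(X, Zone E) = max(1.2, 10.5) = 10.5
d(X, Zone F) = max(6, 2.6) = 6
d(X, Zone G) = max(6, 1.5) = 6
d(X, Zone H) = max(0.1, 9.9) = 9.9
d(X, Zone J) = max(7, 6.1) = 7
The smallest is to Zone C, so X lies in the Voronoi region of Zone C.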